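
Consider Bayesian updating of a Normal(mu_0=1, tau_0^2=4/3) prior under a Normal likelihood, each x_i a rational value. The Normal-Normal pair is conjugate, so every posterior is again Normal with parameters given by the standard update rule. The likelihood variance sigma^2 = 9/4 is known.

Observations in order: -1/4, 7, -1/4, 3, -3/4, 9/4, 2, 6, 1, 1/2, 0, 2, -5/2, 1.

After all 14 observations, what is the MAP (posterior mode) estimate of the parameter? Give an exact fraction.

363/251

obs 1: x=-1/4 → posterior Normal(23/43, 36/43)
obs 2: x=7 → posterior Normal(135/59, 36/59)
obs 3: x=-1/4 → posterior Normal(131/75, 12/25)
obs 4: x=3 → posterior Normal(179/91, 36/91)
obs 5: x=-3/4 → posterior Normal(167/107, 36/107)
obs 6: x=9/4 → posterior Normal(203/123, 12/41)
obs 7: x=2 → posterior Normal(235/139, 36/139)
obs 8: x=6 → posterior Normal(331/155, 36/155)
obs 9: x=1 → posterior Normal(347/171, 4/19)
obs 10: x=1/2 → posterior Normal(355/187, 36/187)
obs 11: x=0 → posterior Normal(355/203, 36/203)
obs 12: x=2 → posterior Normal(129/73, 12/73)
obs 13: x=-5/2 → posterior Normal(347/235, 36/235)
obs 14: x=1 → posterior Normal(363/251, 36/251)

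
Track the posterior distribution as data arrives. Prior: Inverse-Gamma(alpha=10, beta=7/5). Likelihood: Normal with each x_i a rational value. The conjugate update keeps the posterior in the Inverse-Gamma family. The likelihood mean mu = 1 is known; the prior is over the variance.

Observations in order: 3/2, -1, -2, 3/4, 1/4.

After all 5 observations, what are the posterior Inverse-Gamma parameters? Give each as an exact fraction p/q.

alpha=25/2, beta=667/80

obs 1: x=3/2 → posterior Inverse-Gamma(21/2, 61/40)
obs 2: x=-1 → posterior Inverse-Gamma(11, 141/40)
obs 3: x=-2 → posterior Inverse-Gamma(23/2, 321/40)
obs 4: x=3/4 → posterior Inverse-Gamma(12, 1289/160)
obs 5: x=1/4 → posterior Inverse-Gamma(25/2, 667/80)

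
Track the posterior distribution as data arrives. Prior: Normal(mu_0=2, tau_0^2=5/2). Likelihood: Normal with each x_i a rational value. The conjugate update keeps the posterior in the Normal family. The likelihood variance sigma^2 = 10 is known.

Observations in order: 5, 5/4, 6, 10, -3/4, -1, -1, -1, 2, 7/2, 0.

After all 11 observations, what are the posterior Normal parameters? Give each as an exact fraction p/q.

obs 1: x=5 → posterior Normal(13/5, 2)
obs 2: x=5/4 → posterior Normal(19/8, 5/3)
obs 3: x=6 → posterior Normal(81/28, 10/7)
obs 4: x=10 → posterior Normal(121/32, 5/4)
obs 5: x=-3/4 → posterior Normal(59/18, 10/9)
obs 6: x=-1 → posterior Normal(57/20, 1)
obs 7: x=-1 → posterior Normal(5/2, 10/11)
obs 8: x=-1 → posterior Normal(53/24, 5/6)
obs 9: x=2 → posterior Normal(57/26, 10/13)
obs 10: x=7/2 → posterior Normal(16/7, 5/7)
obs 11: x=0 → posterior Normal(32/15, 2/3)

mu_0=32/15, tau_0^2=2/3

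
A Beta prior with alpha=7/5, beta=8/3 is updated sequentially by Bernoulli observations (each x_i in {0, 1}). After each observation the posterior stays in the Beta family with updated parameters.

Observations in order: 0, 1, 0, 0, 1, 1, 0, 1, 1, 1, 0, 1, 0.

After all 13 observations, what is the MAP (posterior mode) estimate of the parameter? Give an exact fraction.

111/226

obs 1: x=0 → posterior Beta(7/5, 11/3)
obs 2: x=1 → posterior Beta(12/5, 11/3)
obs 3: x=0 → posterior Beta(12/5, 14/3)
obs 4: x=0 → posterior Beta(12/5, 17/3)
obs 5: x=1 → posterior Beta(17/5, 17/3)
obs 6: x=1 → posterior Beta(22/5, 17/3)
obs 7: x=0 → posterior Beta(22/5, 20/3)
obs 8: x=1 → posterior Beta(27/5, 20/3)
obs 9: x=1 → posterior Beta(32/5, 20/3)
obs 10: x=1 → posterior Beta(37/5, 20/3)
obs 11: x=0 → posterior Beta(37/5, 23/3)
obs 12: x=1 → posterior Beta(42/5, 23/3)
obs 13: x=0 → posterior Beta(42/5, 26/3)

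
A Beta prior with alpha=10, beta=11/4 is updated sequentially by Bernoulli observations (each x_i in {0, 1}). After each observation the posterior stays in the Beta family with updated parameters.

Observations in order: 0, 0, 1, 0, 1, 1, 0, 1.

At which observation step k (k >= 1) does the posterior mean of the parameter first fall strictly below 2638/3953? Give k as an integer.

obs 1: x=0 → posterior Beta(10, 15/4)
obs 2: x=0 → posterior Beta(10, 19/4)
obs 3: x=1 → posterior Beta(11, 19/4)
obs 4: x=0 → posterior Beta(11, 23/4)
obs 5: x=1 → posterior Beta(12, 23/4)
obs 6: x=1 → posterior Beta(13, 23/4)
obs 7: x=0 → posterior Beta(13, 27/4)
obs 8: x=1 → posterior Beta(14, 27/4)

k = 4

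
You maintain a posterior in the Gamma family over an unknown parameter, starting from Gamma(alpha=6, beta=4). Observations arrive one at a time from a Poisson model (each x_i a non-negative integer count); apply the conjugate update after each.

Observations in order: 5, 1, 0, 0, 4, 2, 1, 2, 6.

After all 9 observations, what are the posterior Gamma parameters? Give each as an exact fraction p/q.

alpha=27, beta=13

obs 1: x=5 → posterior Gamma(11, 5)
obs 2: x=1 → posterior Gamma(12, 6)
obs 3: x=0 → posterior Gamma(12, 7)
obs 4: x=0 → posterior Gamma(12, 8)
obs 5: x=4 → posterior Gamma(16, 9)
obs 6: x=2 → posterior Gamma(18, 10)
obs 7: x=1 → posterior Gamma(19, 11)
obs 8: x=2 → posterior Gamma(21, 12)
obs 9: x=6 → posterior Gamma(27, 13)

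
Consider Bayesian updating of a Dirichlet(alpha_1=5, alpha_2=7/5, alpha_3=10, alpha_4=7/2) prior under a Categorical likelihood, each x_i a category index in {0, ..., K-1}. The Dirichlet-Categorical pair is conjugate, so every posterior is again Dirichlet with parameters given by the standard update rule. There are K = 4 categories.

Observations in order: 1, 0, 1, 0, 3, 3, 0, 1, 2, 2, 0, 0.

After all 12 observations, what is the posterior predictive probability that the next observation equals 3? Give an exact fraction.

obs 1: x=1 → posterior Dirichlet(5, 12/5, 10, 7/2)
obs 2: x=0 → posterior Dirichlet(6, 12/5, 10, 7/2)
obs 3: x=1 → posterior Dirichlet(6, 17/5, 10, 7/2)
obs 4: x=0 → posterior Dirichlet(7, 17/5, 10, 7/2)
obs 5: x=3 → posterior Dirichlet(7, 17/5, 10, 9/2)
obs 6: x=3 → posterior Dirichlet(7, 17/5, 10, 11/2)
obs 7: x=0 → posterior Dirichlet(8, 17/5, 10, 11/2)
obs 8: x=1 → posterior Dirichlet(8, 22/5, 10, 11/2)
obs 9: x=2 → posterior Dirichlet(8, 22/5, 11, 11/2)
obs 10: x=2 → posterior Dirichlet(8, 22/5, 12, 11/2)
obs 11: x=0 → posterior Dirichlet(9, 22/5, 12, 11/2)
obs 12: x=0 → posterior Dirichlet(10, 22/5, 12, 11/2)

5/29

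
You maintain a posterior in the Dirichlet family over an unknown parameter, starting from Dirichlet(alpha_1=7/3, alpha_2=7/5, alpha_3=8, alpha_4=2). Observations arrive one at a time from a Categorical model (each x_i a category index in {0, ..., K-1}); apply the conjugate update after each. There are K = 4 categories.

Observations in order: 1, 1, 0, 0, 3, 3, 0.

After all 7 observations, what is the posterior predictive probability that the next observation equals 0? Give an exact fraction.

80/311

obs 1: x=1 → posterior Dirichlet(7/3, 12/5, 8, 2)
obs 2: x=1 → posterior Dirichlet(7/3, 17/5, 8, 2)
obs 3: x=0 → posterior Dirichlet(10/3, 17/5, 8, 2)
obs 4: x=0 → posterior Dirichlet(13/3, 17/5, 8, 2)
obs 5: x=3 → posterior Dirichlet(13/3, 17/5, 8, 3)
obs 6: x=3 → posterior Dirichlet(13/3, 17/5, 8, 4)
obs 7: x=0 → posterior Dirichlet(16/3, 17/5, 8, 4)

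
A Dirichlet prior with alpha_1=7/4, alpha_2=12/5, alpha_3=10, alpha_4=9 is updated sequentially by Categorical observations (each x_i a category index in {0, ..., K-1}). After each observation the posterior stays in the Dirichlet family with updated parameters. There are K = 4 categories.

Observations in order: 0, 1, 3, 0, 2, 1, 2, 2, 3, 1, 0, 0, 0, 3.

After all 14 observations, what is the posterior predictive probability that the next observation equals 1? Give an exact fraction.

108/743

obs 1: x=0 → posterior Dirichlet(11/4, 12/5, 10, 9)
obs 2: x=1 → posterior Dirichlet(11/4, 17/5, 10, 9)
obs 3: x=3 → posterior Dirichlet(11/4, 17/5, 10, 10)
obs 4: x=0 → posterior Dirichlet(15/4, 17/5, 10, 10)
obs 5: x=2 → posterior Dirichlet(15/4, 17/5, 11, 10)
obs 6: x=1 → posterior Dirichlet(15/4, 22/5, 11, 10)
obs 7: x=2 → posterior Dirichlet(15/4, 22/5, 12, 10)
obs 8: x=2 → posterior Dirichlet(15/4, 22/5, 13, 10)
obs 9: x=3 → posterior Dirichlet(15/4, 22/5, 13, 11)
obs 10: x=1 → posterior Dirichlet(15/4, 27/5, 13, 11)
obs 11: x=0 → posterior Dirichlet(19/4, 27/5, 13, 11)
obs 12: x=0 → posterior Dirichlet(23/4, 27/5, 13, 11)
obs 13: x=0 → posterior Dirichlet(27/4, 27/5, 13, 11)
obs 14: x=3 → posterior Dirichlet(27/4, 27/5, 13, 12)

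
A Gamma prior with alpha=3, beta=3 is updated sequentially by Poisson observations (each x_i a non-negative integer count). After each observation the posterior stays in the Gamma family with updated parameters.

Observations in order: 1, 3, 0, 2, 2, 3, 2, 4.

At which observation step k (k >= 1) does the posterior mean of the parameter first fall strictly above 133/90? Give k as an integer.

k = 6

obs 1: x=1 → posterior Gamma(4, 4)
obs 2: x=3 → posterior Gamma(7, 5)
obs 3: x=0 → posterior Gamma(7, 6)
obs 4: x=2 → posterior Gamma(9, 7)
obs 5: x=2 → posterior Gamma(11, 8)
obs 6: x=3 → posterior Gamma(14, 9)
obs 7: x=2 → posterior Gamma(16, 10)
obs 8: x=4 → posterior Gamma(20, 11)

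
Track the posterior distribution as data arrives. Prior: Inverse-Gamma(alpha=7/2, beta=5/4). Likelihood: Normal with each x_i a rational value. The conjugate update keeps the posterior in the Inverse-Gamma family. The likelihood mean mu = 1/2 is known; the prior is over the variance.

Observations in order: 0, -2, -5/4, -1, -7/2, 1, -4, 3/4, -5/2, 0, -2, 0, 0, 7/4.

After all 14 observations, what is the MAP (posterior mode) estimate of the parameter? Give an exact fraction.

1095/368

obs 1: x=0 → posterior Inverse-Gamma(4, 11/8)
obs 2: x=-2 → posterior Inverse-Gamma(9/2, 9/2)
obs 3: x=-5/4 → posterior Inverse-Gamma(5, 193/32)
obs 4: x=-1 → posterior Inverse-Gamma(11/2, 229/32)
obs 5: x=-7/2 → posterior Inverse-Gamma(6, 485/32)
obs 6: x=1 → posterior Inverse-Gamma(13/2, 489/32)
obs 7: x=-4 → posterior Inverse-Gamma(7, 813/32)
obs 8: x=3/4 → posterior Inverse-Gamma(15/2, 407/16)
obs 9: x=-5/2 → posterior Inverse-Gamma(8, 479/16)
obs 10: x=0 → posterior Inverse-Gamma(17/2, 481/16)
obs 11: x=-2 → posterior Inverse-Gamma(9, 531/16)
obs 12: x=0 → posterior Inverse-Gamma(19/2, 533/16)
obs 13: x=0 → posterior Inverse-Gamma(10, 535/16)
obs 14: x=7/4 → posterior Inverse-Gamma(21/2, 1095/32)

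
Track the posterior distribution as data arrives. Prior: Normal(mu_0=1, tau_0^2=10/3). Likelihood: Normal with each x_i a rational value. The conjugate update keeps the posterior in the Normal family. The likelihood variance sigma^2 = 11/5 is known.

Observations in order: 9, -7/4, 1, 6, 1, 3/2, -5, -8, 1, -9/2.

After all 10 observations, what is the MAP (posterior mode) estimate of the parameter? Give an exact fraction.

obs 1: x=9 → posterior Normal(483/83, 110/83)
obs 2: x=-7/4 → posterior Normal(113/38, 110/133)
obs 3: x=1 → posterior Normal(297/122, 110/183)
obs 4: x=6 → posterior Normal(1491/466, 110/233)
obs 5: x=1 → posterior Normal(1591/566, 110/283)
obs 6: x=3/2 → posterior Normal(1741/666, 110/333)
obs 7: x=-5 → posterior Normal(1241/766, 110/383)
obs 8: x=-8 → posterior Normal(441/866, 110/433)
obs 9: x=1 → posterior Normal(541/966, 110/483)
obs 10: x=-9/2 → posterior Normal(7/82, 110/533)

7/82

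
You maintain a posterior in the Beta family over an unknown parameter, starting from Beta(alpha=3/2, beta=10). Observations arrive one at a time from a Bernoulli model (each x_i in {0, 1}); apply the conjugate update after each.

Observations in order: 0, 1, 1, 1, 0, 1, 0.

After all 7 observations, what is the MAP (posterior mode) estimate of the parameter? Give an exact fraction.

3/11

obs 1: x=0 → posterior Beta(3/2, 11)
obs 2: x=1 → posterior Beta(5/2, 11)
obs 3: x=1 → posterior Beta(7/2, 11)
obs 4: x=1 → posterior Beta(9/2, 11)
obs 5: x=0 → posterior Beta(9/2, 12)
obs 6: x=1 → posterior Beta(11/2, 12)
obs 7: x=0 → posterior Beta(11/2, 13)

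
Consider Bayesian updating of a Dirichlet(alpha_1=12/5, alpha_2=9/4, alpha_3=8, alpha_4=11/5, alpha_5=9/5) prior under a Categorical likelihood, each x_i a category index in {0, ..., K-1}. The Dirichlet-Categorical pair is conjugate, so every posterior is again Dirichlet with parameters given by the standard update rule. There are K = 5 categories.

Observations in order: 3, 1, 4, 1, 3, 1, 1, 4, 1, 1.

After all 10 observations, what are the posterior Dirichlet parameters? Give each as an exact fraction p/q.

alpha_1=12/5, alpha_2=33/4, alpha_3=8, alpha_4=21/5, alpha_5=19/5

obs 1: x=3 → posterior Dirichlet(12/5, 9/4, 8, 16/5, 9/5)
obs 2: x=1 → posterior Dirichlet(12/5, 13/4, 8, 16/5, 9/5)
obs 3: x=4 → posterior Dirichlet(12/5, 13/4, 8, 16/5, 14/5)
obs 4: x=1 → posterior Dirichlet(12/5, 17/4, 8, 16/5, 14/5)
obs 5: x=3 → posterior Dirichlet(12/5, 17/4, 8, 21/5, 14/5)
obs 6: x=1 → posterior Dirichlet(12/5, 21/4, 8, 21/5, 14/5)
obs 7: x=1 → posterior Dirichlet(12/5, 25/4, 8, 21/5, 14/5)
obs 8: x=4 → posterior Dirichlet(12/5, 25/4, 8, 21/5, 19/5)
obs 9: x=1 → posterior Dirichlet(12/5, 29/4, 8, 21/5, 19/5)
obs 10: x=1 → posterior Dirichlet(12/5, 33/4, 8, 21/5, 19/5)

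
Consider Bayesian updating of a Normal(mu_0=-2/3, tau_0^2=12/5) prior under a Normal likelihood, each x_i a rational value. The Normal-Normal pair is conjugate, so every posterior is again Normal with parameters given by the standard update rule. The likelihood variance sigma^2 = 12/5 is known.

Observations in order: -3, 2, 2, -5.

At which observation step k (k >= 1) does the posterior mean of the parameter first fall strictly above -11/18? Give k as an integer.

k = 2

obs 1: x=-3 → posterior Normal(-11/6, 6/5)
obs 2: x=2 → posterior Normal(-5/9, 4/5)
obs 3: x=2 → posterior Normal(1/12, 3/5)
obs 4: x=-5 → posterior Normal(-14/15, 12/25)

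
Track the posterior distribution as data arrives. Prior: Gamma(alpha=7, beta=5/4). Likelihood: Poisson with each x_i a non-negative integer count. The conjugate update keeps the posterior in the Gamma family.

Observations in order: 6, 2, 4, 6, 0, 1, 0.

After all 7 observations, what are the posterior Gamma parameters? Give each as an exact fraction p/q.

obs 1: x=6 → posterior Gamma(13, 9/4)
obs 2: x=2 → posterior Gamma(15, 13/4)
obs 3: x=4 → posterior Gamma(19, 17/4)
obs 4: x=6 → posterior Gamma(25, 21/4)
obs 5: x=0 → posterior Gamma(25, 25/4)
obs 6: x=1 → posterior Gamma(26, 29/4)
obs 7: x=0 → posterior Gamma(26, 33/4)

alpha=26, beta=33/4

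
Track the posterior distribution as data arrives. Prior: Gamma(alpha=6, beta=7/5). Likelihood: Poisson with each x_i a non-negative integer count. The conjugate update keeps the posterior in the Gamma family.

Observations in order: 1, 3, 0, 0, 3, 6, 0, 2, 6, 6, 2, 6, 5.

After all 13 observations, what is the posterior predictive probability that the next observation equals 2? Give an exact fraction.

739708379494927106134076590739088665618748120177251518704599064327229542485423822576025600/3560859255029470777615016290791057512390950892437504817798719269281230881835989508317862081

obs 1: x=1 → posterior Gamma(7, 12/5)
obs 2: x=3 → posterior Gamma(10, 17/5)
obs 3: x=0 → posterior Gamma(10, 22/5)
obs 4: x=0 → posterior Gamma(10, 27/5)
obs 5: x=3 → posterior Gamma(13, 32/5)
obs 6: x=6 → posterior Gamma(19, 37/5)
obs 7: x=0 → posterior Gamma(19, 42/5)
obs 8: x=2 → posterior Gamma(21, 47/5)
obs 9: x=6 → posterior Gamma(27, 52/5)
obs 10: x=6 → posterior Gamma(33, 57/5)
obs 11: x=2 → posterior Gamma(35, 62/5)
obs 12: x=6 → posterior Gamma(41, 67/5)
obs 13: x=5 → posterior Gamma(46, 72/5)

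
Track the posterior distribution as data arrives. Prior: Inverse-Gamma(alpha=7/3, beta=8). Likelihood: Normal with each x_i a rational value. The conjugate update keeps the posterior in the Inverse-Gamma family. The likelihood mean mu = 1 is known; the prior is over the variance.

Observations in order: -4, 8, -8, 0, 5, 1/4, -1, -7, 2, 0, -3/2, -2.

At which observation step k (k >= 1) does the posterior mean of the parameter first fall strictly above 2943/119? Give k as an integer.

k = 3

obs 1: x=-4 → posterior Inverse-Gamma(17/6, 41/2)
obs 2: x=8 → posterior Inverse-Gamma(10/3, 45)
obs 3: x=-8 → posterior Inverse-Gamma(23/6, 171/2)
obs 4: x=0 → posterior Inverse-Gamma(13/3, 86)
obs 5: x=5 → posterior Inverse-Gamma(29/6, 94)
obs 6: x=1/4 → posterior Inverse-Gamma(16/3, 3017/32)
obs 7: x=-1 → posterior Inverse-Gamma(35/6, 3081/32)
obs 8: x=-7 → posterior Inverse-Gamma(19/3, 4105/32)
obs 9: x=2 → posterior Inverse-Gamma(41/6, 4121/32)
obs 10: x=0 → posterior Inverse-Gamma(22/3, 4137/32)
obs 11: x=-3/2 → posterior Inverse-Gamma(47/6, 4237/32)
obs 12: x=-2 → posterior Inverse-Gamma(25/3, 4381/32)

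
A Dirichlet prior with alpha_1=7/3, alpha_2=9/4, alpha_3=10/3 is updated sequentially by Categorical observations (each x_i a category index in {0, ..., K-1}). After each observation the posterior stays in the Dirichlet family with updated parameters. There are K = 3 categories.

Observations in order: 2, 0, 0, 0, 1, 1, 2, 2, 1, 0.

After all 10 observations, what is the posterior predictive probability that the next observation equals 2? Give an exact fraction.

obs 1: x=2 → posterior Dirichlet(7/3, 9/4, 13/3)
obs 2: x=0 → posterior Dirichlet(10/3, 9/4, 13/3)
obs 3: x=0 → posterior Dirichlet(13/3, 9/4, 13/3)
obs 4: x=0 → posterior Dirichlet(16/3, 9/4, 13/3)
obs 5: x=1 → posterior Dirichlet(16/3, 13/4, 13/3)
obs 6: x=1 → posterior Dirichlet(16/3, 17/4, 13/3)
obs 7: x=2 → posterior Dirichlet(16/3, 17/4, 16/3)
obs 8: x=2 → posterior Dirichlet(16/3, 17/4, 19/3)
obs 9: x=1 → posterior Dirichlet(16/3, 21/4, 19/3)
obs 10: x=0 → posterior Dirichlet(19/3, 21/4, 19/3)

76/215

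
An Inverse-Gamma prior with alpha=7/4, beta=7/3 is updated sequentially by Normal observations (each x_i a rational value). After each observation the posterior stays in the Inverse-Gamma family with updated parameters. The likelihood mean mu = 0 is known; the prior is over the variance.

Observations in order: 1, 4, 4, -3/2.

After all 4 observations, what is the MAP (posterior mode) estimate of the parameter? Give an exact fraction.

479/114

obs 1: x=1 → posterior Inverse-Gamma(9/4, 17/6)
obs 2: x=4 → posterior Inverse-Gamma(11/4, 65/6)
obs 3: x=4 → posterior Inverse-Gamma(13/4, 113/6)
obs 4: x=-3/2 → posterior Inverse-Gamma(15/4, 479/24)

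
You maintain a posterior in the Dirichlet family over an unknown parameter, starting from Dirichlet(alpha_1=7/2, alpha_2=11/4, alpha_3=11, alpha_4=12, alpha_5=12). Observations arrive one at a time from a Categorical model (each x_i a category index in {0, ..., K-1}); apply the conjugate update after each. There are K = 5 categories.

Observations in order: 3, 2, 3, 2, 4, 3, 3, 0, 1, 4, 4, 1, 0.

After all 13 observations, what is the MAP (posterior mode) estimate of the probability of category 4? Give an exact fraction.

obs 1: x=3 → posterior Dirichlet(7/2, 11/4, 11, 13, 12)
obs 2: x=2 → posterior Dirichlet(7/2, 11/4, 12, 13, 12)
obs 3: x=3 → posterior Dirichlet(7/2, 11/4, 12, 14, 12)
obs 4: x=2 → posterior Dirichlet(7/2, 11/4, 13, 14, 12)
obs 5: x=4 → posterior Dirichlet(7/2, 11/4, 13, 14, 13)
obs 6: x=3 → posterior Dirichlet(7/2, 11/4, 13, 15, 13)
obs 7: x=3 → posterior Dirichlet(7/2, 11/4, 13, 16, 13)
obs 8: x=0 → posterior Dirichlet(9/2, 11/4, 13, 16, 13)
obs 9: x=1 → posterior Dirichlet(9/2, 15/4, 13, 16, 13)
obs 10: x=4 → posterior Dirichlet(9/2, 15/4, 13, 16, 14)
obs 11: x=4 → posterior Dirichlet(9/2, 15/4, 13, 16, 15)
obs 12: x=1 → posterior Dirichlet(9/2, 19/4, 13, 16, 15)
obs 13: x=0 → posterior Dirichlet(11/2, 19/4, 13, 16, 15)

56/197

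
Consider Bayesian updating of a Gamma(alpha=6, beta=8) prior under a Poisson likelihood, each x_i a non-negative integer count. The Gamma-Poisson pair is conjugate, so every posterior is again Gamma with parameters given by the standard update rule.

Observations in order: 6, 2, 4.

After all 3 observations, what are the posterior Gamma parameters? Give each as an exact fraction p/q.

alpha=18, beta=11

obs 1: x=6 → posterior Gamma(12, 9)
obs 2: x=2 → posterior Gamma(14, 10)
obs 3: x=4 → posterior Gamma(18, 11)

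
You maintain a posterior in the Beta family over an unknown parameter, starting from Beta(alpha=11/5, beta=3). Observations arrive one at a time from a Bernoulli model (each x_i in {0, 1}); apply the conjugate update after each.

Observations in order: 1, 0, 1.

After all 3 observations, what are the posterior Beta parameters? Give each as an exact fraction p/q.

alpha=21/5, beta=4

obs 1: x=1 → posterior Beta(16/5, 3)
obs 2: x=0 → posterior Beta(16/5, 4)
obs 3: x=1 → posterior Beta(21/5, 4)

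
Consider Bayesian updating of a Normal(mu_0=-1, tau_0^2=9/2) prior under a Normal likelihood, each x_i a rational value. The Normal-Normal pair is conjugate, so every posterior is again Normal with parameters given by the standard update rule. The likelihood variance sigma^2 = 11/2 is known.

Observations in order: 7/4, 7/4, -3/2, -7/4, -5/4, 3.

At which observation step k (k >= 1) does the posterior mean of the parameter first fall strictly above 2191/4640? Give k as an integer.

k = 2

obs 1: x=7/4 → posterior Normal(19/80, 99/40)
obs 2: x=7/4 → posterior Normal(41/58, 99/58)
obs 3: x=-3/2 → posterior Normal(7/38, 99/76)
obs 4: x=-7/4 → posterior Normal(-35/188, 99/94)
obs 5: x=-5/4 → posterior Normal(-5/14, 99/112)
obs 6: x=3 → posterior Normal(7/65, 99/130)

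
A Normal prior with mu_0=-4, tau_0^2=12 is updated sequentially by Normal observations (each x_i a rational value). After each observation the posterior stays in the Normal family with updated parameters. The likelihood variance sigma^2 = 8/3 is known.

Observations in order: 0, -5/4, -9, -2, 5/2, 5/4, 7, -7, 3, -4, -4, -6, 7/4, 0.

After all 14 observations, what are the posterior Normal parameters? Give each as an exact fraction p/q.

mu_0=-671/512, tau_0^2=3/16

obs 1: x=0 → posterior Normal(-8/11, 24/11)
obs 2: x=-5/4 → posterior Normal(-77/80, 6/5)
obs 3: x=-9 → posterior Normal(-401/116, 24/29)
obs 4: x=-2 → posterior Normal(-473/152, 12/19)
obs 5: x=5/2 → posterior Normal(-383/188, 24/47)
obs 6: x=5/4 → posterior Normal(-169/112, 3/7)
obs 7: x=7 → posterior Normal(-43/130, 24/65)
obs 8: x=-7 → posterior Normal(-169/148, 12/37)
obs 9: x=3 → posterior Normal(-115/166, 24/83)
obs 10: x=-4 → posterior Normal(-187/184, 6/23)
obs 11: x=-4 → posterior Normal(-259/202, 24/101)
obs 12: x=-6 → posterior Normal(-367/220, 12/55)
obs 13: x=7/4 → posterior Normal(-671/476, 24/119)
obs 14: x=0 → posterior Normal(-671/512, 3/16)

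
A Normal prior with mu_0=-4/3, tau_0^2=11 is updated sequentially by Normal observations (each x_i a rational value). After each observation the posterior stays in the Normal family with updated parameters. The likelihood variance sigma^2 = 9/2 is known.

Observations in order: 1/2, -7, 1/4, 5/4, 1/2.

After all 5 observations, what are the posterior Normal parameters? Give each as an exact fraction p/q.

obs 1: x=1/2 → posterior Normal(-1/31, 99/31)
obs 2: x=-7 → posterior Normal(-155/53, 99/53)
obs 3: x=1/4 → posterior Normal(-299/150, 33/25)
obs 4: x=5/4 → posterior Normal(-122/97, 99/97)
obs 5: x=1/2 → posterior Normal(-111/119, 99/119)

mu_0=-111/119, tau_0^2=99/119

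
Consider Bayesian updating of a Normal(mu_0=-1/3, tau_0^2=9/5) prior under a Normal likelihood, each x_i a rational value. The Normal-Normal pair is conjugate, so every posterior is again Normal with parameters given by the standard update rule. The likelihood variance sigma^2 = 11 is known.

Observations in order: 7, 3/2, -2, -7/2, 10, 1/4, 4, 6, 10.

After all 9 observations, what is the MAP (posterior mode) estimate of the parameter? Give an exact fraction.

obs 1: x=7 → posterior Normal(67/96, 99/64)
obs 2: x=3/2 → posterior Normal(349/438, 99/73)
obs 3: x=-2 → posterior Normal(241/492, 99/82)
obs 4: x=-7/2 → posterior Normal(2/21, 99/91)
obs 5: x=10 → posterior Normal(74/75, 99/100)
obs 6: x=1/4 → posterior Normal(1211/1308, 99/109)
obs 7: x=4 → posterior Normal(1643/1416, 99/118)
obs 8: x=6 → posterior Normal(2291/1524, 99/127)
obs 9: x=10 → posterior Normal(3371/1632, 99/136)

3371/1632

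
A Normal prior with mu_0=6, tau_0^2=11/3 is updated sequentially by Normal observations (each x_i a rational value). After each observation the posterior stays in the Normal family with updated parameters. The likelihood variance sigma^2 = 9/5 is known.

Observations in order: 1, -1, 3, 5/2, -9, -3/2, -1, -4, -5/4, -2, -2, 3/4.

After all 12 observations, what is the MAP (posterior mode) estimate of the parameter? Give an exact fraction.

-1271/1374

obs 1: x=1 → posterior Normal(217/82, 99/82)
obs 2: x=-1 → posterior Normal(162/137, 99/137)
obs 3: x=3 → posterior Normal(109/64, 33/64)
obs 4: x=5/2 → posterior Normal(929/494, 99/247)
obs 5: x=-9 → posterior Normal(-61/604, 99/302)
obs 6: x=-3/2 → posterior Normal(-113/357, 33/119)
obs 7: x=-1 → posterior Normal(-42/103, 99/412)
obs 8: x=-4 → posterior Normal(-388/467, 99/467)
obs 9: x=-5/4 → posterior Normal(-7/8, 11/58)
obs 10: x=-2 → posterior Normal(-2267/2308, 99/577)
obs 11: x=-2 → posterior Normal(-2707/2528, 99/632)
obs 12: x=3/4 → posterior Normal(-1271/1374, 33/229)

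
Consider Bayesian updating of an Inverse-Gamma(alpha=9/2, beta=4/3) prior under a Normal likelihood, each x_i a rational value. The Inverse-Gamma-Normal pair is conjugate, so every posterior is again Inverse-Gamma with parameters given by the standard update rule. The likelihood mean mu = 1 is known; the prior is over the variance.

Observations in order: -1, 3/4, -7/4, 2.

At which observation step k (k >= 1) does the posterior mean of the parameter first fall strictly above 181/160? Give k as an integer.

obs 1: x=-1 → posterior Inverse-Gamma(5, 10/3)
obs 2: x=3/4 → posterior Inverse-Gamma(11/2, 323/96)
obs 3: x=-7/4 → posterior Inverse-Gamma(6, 343/48)
obs 4: x=2 → posterior Inverse-Gamma(13/2, 367/48)

k = 3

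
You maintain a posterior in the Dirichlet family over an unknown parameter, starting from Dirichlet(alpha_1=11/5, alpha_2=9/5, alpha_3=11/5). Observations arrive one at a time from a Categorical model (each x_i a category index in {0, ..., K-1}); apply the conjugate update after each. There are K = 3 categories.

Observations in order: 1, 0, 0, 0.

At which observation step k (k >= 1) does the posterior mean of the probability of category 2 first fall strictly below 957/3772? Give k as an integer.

k = 3

obs 1: x=1 → posterior Dirichlet(11/5, 14/5, 11/5)
obs 2: x=0 → posterior Dirichlet(16/5, 14/5, 11/5)
obs 3: x=0 → posterior Dirichlet(21/5, 14/5, 11/5)
obs 4: x=0 → posterior Dirichlet(26/5, 14/5, 11/5)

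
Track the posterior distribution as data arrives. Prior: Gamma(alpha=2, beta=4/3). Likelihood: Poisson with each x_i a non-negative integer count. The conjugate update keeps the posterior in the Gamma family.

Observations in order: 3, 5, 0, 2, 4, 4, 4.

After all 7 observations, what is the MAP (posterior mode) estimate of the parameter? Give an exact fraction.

obs 1: x=3 → posterior Gamma(5, 7/3)
obs 2: x=5 → posterior Gamma(10, 10/3)
obs 3: x=0 → posterior Gamma(10, 13/3)
obs 4: x=2 → posterior Gamma(12, 16/3)
obs 5: x=4 → posterior Gamma(16, 19/3)
obs 6: x=4 → posterior Gamma(20, 22/3)
obs 7: x=4 → posterior Gamma(24, 25/3)

69/25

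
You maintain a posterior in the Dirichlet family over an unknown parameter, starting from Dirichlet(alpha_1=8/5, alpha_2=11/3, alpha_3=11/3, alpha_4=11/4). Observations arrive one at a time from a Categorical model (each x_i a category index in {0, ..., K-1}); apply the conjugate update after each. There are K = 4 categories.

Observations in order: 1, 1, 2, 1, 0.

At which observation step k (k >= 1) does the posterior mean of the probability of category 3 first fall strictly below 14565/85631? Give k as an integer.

k = 5

obs 1: x=1 → posterior Dirichlet(8/5, 14/3, 11/3, 11/4)
obs 2: x=1 → posterior Dirichlet(8/5, 17/3, 11/3, 11/4)
obs 3: x=2 → posterior Dirichlet(8/5, 17/3, 14/3, 11/4)
obs 4: x=1 → posterior Dirichlet(8/5, 20/3, 14/3, 11/4)
obs 5: x=0 → posterior Dirichlet(13/5, 20/3, 14/3, 11/4)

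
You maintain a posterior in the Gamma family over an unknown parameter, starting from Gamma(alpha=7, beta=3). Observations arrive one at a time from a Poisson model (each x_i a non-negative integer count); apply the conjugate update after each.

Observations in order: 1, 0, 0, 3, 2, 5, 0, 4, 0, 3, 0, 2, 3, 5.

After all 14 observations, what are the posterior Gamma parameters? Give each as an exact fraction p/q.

alpha=35, beta=17

obs 1: x=1 → posterior Gamma(8, 4)
obs 2: x=0 → posterior Gamma(8, 5)
obs 3: x=0 → posterior Gamma(8, 6)
obs 4: x=3 → posterior Gamma(11, 7)
obs 5: x=2 → posterior Gamma(13, 8)
obs 6: x=5 → posterior Gamma(18, 9)
obs 7: x=0 → posterior Gamma(18, 10)
obs 8: x=4 → posterior Gamma(22, 11)
obs 9: x=0 → posterior Gamma(22, 12)
obs 10: x=3 → posterior Gamma(25, 13)
obs 11: x=0 → posterior Gamma(25, 14)
obs 12: x=2 → posterior Gamma(27, 15)
obs 13: x=3 → posterior Gamma(30, 16)
obs 14: x=5 → posterior Gamma(35, 17)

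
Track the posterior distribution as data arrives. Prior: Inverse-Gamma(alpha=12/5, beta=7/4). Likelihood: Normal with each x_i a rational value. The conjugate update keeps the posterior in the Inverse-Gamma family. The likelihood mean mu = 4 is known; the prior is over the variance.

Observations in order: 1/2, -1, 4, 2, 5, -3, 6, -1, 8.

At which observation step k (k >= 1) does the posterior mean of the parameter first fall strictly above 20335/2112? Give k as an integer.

obs 1: x=1/2 → posterior Inverse-Gamma(29/10, 63/8)
obs 2: x=-1 → posterior Inverse-Gamma(17/5, 163/8)
obs 3: x=4 → posterior Inverse-Gamma(39/10, 163/8)
obs 4: x=2 → posterior Inverse-Gamma(22/5, 179/8)
obs 5: x=5 → posterior Inverse-Gamma(49/10, 183/8)
obs 6: x=-3 → posterior Inverse-Gamma(27/5, 379/8)
obs 7: x=6 → posterior Inverse-Gamma(59/10, 395/8)
obs 8: x=-1 → posterior Inverse-Gamma(32/5, 495/8)
obs 9: x=8 → posterior Inverse-Gamma(69/10, 559/8)

k = 6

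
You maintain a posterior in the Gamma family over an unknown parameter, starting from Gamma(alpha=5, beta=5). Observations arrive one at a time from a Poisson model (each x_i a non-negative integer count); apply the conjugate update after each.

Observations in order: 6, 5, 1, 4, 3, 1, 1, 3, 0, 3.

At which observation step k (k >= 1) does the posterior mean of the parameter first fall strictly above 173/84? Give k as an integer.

obs 1: x=6 → posterior Gamma(11, 6)
obs 2: x=5 → posterior Gamma(16, 7)
obs 3: x=1 → posterior Gamma(17, 8)
obs 4: x=4 → posterior Gamma(21, 9)
obs 5: x=3 → posterior Gamma(24, 10)
obs 6: x=1 → posterior Gamma(25, 11)
obs 7: x=1 → posterior Gamma(26, 12)
obs 8: x=3 → posterior Gamma(29, 13)
obs 9: x=0 → posterior Gamma(29, 14)
obs 10: x=3 → posterior Gamma(32, 15)

k = 2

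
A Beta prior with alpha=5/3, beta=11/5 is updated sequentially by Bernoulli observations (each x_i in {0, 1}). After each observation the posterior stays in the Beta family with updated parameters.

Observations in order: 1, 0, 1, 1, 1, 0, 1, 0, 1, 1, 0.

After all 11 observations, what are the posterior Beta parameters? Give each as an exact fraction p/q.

obs 1: x=1 → posterior Beta(8/3, 11/5)
obs 2: x=0 → posterior Beta(8/3, 16/5)
obs 3: x=1 → posterior Beta(11/3, 16/5)
obs 4: x=1 → posterior Beta(14/3, 16/5)
obs 5: x=1 → posterior Beta(17/3, 16/5)
obs 6: x=0 → posterior Beta(17/3, 21/5)
obs 7: x=1 → posterior Beta(20/3, 21/5)
obs 8: x=0 → posterior Beta(20/3, 26/5)
obs 9: x=1 → posterior Beta(23/3, 26/5)
obs 10: x=1 → posterior Beta(26/3, 26/5)
obs 11: x=0 → posterior Beta(26/3, 31/5)

alpha=26/3, beta=31/5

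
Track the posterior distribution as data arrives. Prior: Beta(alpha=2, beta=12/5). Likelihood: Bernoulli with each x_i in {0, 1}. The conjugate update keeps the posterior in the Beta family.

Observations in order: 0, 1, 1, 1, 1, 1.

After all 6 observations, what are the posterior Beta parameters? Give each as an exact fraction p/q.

alpha=7, beta=17/5

obs 1: x=0 → posterior Beta(2, 17/5)
obs 2: x=1 → posterior Beta(3, 17/5)
obs 3: x=1 → posterior Beta(4, 17/5)
obs 4: x=1 → posterior Beta(5, 17/5)
obs 5: x=1 → posterior Beta(6, 17/5)
obs 6: x=1 → posterior Beta(7, 17/5)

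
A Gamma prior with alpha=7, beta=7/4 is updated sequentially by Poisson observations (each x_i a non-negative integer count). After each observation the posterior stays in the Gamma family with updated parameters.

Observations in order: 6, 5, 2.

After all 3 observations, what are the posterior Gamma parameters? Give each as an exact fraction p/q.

obs 1: x=6 → posterior Gamma(13, 11/4)
obs 2: x=5 → posterior Gamma(18, 15/4)
obs 3: x=2 → posterior Gamma(20, 19/4)

alpha=20, beta=19/4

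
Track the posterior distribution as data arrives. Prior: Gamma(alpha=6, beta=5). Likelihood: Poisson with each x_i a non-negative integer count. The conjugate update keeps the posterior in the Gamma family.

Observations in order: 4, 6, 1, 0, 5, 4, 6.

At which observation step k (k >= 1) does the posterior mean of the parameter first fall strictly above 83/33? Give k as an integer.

obs 1: x=4 → posterior Gamma(10, 6)
obs 2: x=6 → posterior Gamma(16, 7)
obs 3: x=1 → posterior Gamma(17, 8)
obs 4: x=0 → posterior Gamma(17, 9)
obs 5: x=5 → posterior Gamma(22, 10)
obs 6: x=4 → posterior Gamma(26, 11)
obs 7: x=6 → posterior Gamma(32, 12)

k = 7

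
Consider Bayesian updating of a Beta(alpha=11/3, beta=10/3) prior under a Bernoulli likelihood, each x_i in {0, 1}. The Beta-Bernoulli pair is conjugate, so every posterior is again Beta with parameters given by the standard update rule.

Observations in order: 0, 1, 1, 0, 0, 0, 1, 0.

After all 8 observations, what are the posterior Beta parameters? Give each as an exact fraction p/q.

obs 1: x=0 → posterior Beta(11/3, 13/3)
obs 2: x=1 → posterior Beta(14/3, 13/3)
obs 3: x=1 → posterior Beta(17/3, 13/3)
obs 4: x=0 → posterior Beta(17/3, 16/3)
obs 5: x=0 → posterior Beta(17/3, 19/3)
obs 6: x=0 → posterior Beta(17/3, 22/3)
obs 7: x=1 → posterior Beta(20/3, 22/3)
obs 8: x=0 → posterior Beta(20/3, 25/3)

alpha=20/3, beta=25/3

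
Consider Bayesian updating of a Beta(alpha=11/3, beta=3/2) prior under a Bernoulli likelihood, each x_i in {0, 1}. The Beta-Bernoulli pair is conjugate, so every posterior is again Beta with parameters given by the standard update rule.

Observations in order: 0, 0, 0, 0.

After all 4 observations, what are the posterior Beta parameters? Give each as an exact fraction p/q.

alpha=11/3, beta=11/2

obs 1: x=0 → posterior Beta(11/3, 5/2)
obs 2: x=0 → posterior Beta(11/3, 7/2)
obs 3: x=0 → posterior Beta(11/3, 9/2)
obs 4: x=0 → posterior Beta(11/3, 11/2)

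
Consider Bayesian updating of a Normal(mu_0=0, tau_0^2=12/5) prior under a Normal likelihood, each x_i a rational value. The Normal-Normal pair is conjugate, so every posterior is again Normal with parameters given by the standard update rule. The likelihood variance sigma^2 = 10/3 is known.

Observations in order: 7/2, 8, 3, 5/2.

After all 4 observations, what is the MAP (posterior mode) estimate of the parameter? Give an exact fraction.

306/97

obs 1: x=7/2 → posterior Normal(63/43, 60/43)
obs 2: x=8 → posterior Normal(207/61, 60/61)
obs 3: x=3 → posterior Normal(261/79, 60/79)
obs 4: x=5/2 → posterior Normal(306/97, 60/97)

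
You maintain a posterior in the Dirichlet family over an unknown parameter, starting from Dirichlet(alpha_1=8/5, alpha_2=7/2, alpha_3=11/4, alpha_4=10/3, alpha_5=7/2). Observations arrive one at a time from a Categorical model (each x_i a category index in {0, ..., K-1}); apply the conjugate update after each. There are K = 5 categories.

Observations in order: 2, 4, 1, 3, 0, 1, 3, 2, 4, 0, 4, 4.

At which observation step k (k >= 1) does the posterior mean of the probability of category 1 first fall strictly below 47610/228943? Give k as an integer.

k = 12

obs 1: x=2 → posterior Dirichlet(8/5, 7/2, 15/4, 10/3, 7/2)
obs 2: x=4 → posterior Dirichlet(8/5, 7/2, 15/4, 10/3, 9/2)
obs 3: x=1 → posterior Dirichlet(8/5, 9/2, 15/4, 10/3, 9/2)
obs 4: x=3 → posterior Dirichlet(8/5, 9/2, 15/4, 13/3, 9/2)
obs 5: x=0 → posterior Dirichlet(13/5, 9/2, 15/4, 13/3, 9/2)
obs 6: x=1 → posterior Dirichlet(13/5, 11/2, 15/4, 13/3, 9/2)
obs 7: x=3 → posterior Dirichlet(13/5, 11/2, 15/4, 16/3, 9/2)
obs 8: x=2 → posterior Dirichlet(13/5, 11/2, 19/4, 16/3, 9/2)
obs 9: x=4 → posterior Dirichlet(13/5, 11/2, 19/4, 16/3, 11/2)
obs 10: x=0 → posterior Dirichlet(18/5, 11/2, 19/4, 16/3, 11/2)
obs 11: x=4 → posterior Dirichlet(18/5, 11/2, 19/4, 16/3, 13/2)
obs 12: x=4 → posterior Dirichlet(18/5, 11/2, 19/4, 16/3, 15/2)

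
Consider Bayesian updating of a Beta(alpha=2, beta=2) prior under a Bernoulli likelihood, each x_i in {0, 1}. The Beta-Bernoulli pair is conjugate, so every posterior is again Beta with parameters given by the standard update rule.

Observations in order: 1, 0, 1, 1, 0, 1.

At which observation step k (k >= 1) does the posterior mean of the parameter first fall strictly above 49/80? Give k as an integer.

obs 1: x=1 → posterior Beta(3, 2)
obs 2: x=0 → posterior Beta(3, 3)
obs 3: x=1 → posterior Beta(4, 3)
obs 4: x=1 → posterior Beta(5, 3)
obs 5: x=0 → posterior Beta(5, 4)
obs 6: x=1 → posterior Beta(6, 4)

k = 4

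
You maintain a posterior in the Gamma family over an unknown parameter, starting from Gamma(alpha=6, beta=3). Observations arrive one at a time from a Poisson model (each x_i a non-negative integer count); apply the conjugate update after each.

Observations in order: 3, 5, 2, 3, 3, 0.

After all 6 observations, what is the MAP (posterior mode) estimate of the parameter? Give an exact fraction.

7/3

obs 1: x=3 → posterior Gamma(9, 4)
obs 2: x=5 → posterior Gamma(14, 5)
obs 3: x=2 → posterior Gamma(16, 6)
obs 4: x=3 → posterior Gamma(19, 7)
obs 5: x=3 → posterior Gamma(22, 8)
obs 6: x=0 → posterior Gamma(22, 9)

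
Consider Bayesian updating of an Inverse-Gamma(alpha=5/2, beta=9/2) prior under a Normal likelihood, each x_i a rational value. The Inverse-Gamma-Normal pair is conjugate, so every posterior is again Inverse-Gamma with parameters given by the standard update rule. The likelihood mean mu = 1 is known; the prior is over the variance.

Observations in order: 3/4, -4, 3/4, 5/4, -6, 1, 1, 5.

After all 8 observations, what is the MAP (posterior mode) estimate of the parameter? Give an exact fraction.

obs 1: x=3/4 → posterior Inverse-Gamma(3, 145/32)
obs 2: x=-4 → posterior Inverse-Gamma(7/2, 545/32)
obs 3: x=3/4 → posterior Inverse-Gamma(4, 273/16)
obs 4: x=5/4 → posterior Inverse-Gamma(9/2, 547/32)
obs 5: x=-6 → posterior Inverse-Gamma(5, 1331/32)
obs 6: x=1 → posterior Inverse-Gamma(11/2, 1331/32)
obs 7: x=1 → posterior Inverse-Gamma(6, 1331/32)
obs 8: x=5 → posterior Inverse-Gamma(13/2, 1587/32)

529/80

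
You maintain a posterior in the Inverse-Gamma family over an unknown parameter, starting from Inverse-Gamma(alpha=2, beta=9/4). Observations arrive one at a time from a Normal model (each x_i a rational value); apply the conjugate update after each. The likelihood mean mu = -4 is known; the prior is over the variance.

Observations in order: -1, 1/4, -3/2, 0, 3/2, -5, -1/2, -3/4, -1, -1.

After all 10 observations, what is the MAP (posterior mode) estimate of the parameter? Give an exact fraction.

1007/128

obs 1: x=-1 → posterior Inverse-Gamma(5/2, 27/4)
obs 2: x=1/4 → posterior Inverse-Gamma(3, 505/32)
obs 3: x=-3/2 → posterior Inverse-Gamma(7/2, 605/32)
obs 4: x=0 → posterior Inverse-Gamma(4, 861/32)
obs 5: x=3/2 → posterior Inverse-Gamma(9/2, 1345/32)
obs 6: x=-5 → posterior Inverse-Gamma(5, 1361/32)
obs 7: x=-1/2 → posterior Inverse-Gamma(11/2, 1557/32)
obs 8: x=-3/4 → posterior Inverse-Gamma(6, 863/16)
obs 9: x=-1 → posterior Inverse-Gamma(13/2, 935/16)
obs 10: x=-1 → posterior Inverse-Gamma(7, 1007/16)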